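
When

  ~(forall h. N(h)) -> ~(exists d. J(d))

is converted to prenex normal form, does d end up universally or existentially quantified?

universal

Rewrite implications/biconditionals: A → B as ¬A ∨ B.
  ~~(forall h. N(h)) | ~(exists d. J(d))
Drive negations inward (¬∀x A ≡ ∃x ¬A, ¬∃x A ≡ ∀x ¬A, De Morgan for ∧/∨):
  (forall h. N(h)) | (forall d. ~J(d))
All bound variables are already distinct, so no renaming is needed.
Finally move all quantifiers to the prefix:
  forall h. forall d. (N(h) | ~J(d))
The quantifier exists d sits under an odd number of negations (counting the antecedent side of each →), so it flips to forall d.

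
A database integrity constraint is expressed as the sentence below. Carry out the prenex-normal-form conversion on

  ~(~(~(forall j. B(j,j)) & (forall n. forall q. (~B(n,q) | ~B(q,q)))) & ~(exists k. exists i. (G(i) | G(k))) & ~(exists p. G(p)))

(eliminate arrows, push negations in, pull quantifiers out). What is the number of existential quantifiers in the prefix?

4

Move each ¬ inward, flipping quantifiers it crosses:
  (exists j. ~B(j,j)) & (forall n. forall q. (~B(n,q) | ~B(q,q))) | (exists k. exists i. (G(i) | G(k))) | (exists p. G(p))
Extract every quantifier outward, since the variables are now distinct and don't occur free across branches:
  exists j. forall n. forall q. exists k. exists i. exists p. (~B(j,j) & (~B(n,q) | ~B(q,q)) | G(i) | G(k) | G(p))
The prefix is exists j forall n forall q exists k exists i exists p: 2 universal, 4 existential.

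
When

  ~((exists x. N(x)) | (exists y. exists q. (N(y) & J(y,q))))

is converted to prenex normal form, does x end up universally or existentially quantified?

universal

Drive negations inward (¬∀x A ≡ ∃x ¬A, ¬∃x A ≡ ∀x ¬A, De Morgan for ∧/∨):
  (forall x. ~N(x)) & (forall y. forall q. (~N(y) | ~J(y,q)))
All bound variables are already distinct, so no renaming is needed.
Pull the quantifiers to the front (each side's bound variable is not free in the other side):
  forall x. forall y. forall q. (~N(x) & (~N(y) | ~J(y,q)))
The quantifier exists x sits under an odd number of negations, so it flips to forall x.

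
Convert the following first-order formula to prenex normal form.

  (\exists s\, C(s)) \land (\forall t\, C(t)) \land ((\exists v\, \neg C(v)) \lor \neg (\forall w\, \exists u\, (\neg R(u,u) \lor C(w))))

Drive negations inward (¬∀x A ≡ ∃x ¬A, ¬∃x A ≡ ∀x ¬A, De Morgan for ∧/∨):
  (\exists s\, C(s)) \land (\forall t\, C(t)) \land ((\exists v\, \neg C(v)) \lor (\exists w\, \forall u\, (R(u,u) \land \neg C(w))))
Finally move all quantifiers to the prefix:
  \exists s\, \forall t\, \exists v\, \exists w\, \forall u\, (C(s) \land C(t) \land (\neg C(v) \lor R(u,u) \land \neg C(w)))

\exists s\, \forall t\, \exists v\, \exists w\, \forall u\, (C(s) \land C(t) \land (\neg C(v) \lor R(u,u) \land \neg C(w)))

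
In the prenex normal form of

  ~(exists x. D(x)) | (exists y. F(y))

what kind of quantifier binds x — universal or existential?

universal

Drive negations inward (¬∀x A ≡ ∃x ¬A, ¬∃x A ≡ ∀x ¬A, De Morgan for ∧/∨):
  (forall x. ~D(x)) | (exists y. F(y))
Pull the quantifiers to the front (each side's bound variable is not free in the other side):
  forall x. exists y. (~D(x) | F(y))
The quantifier exists x sits under an odd number of negations, so it flips to forall x.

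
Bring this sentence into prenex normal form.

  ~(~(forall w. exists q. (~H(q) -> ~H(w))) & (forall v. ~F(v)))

forall w. exists q. exists v. (H(q) | ~H(w) | F(v))

Eliminate → and ↔ using ¬ and ∨.
  ~(~(forall w. exists q. (~~H(q) | ~H(w))) & (forall v. ~F(v)))
Push ¬ through the quantifiers and connectives to reach negation normal form:
  (forall w. exists q. (H(q) | ~H(w))) | (exists v. F(v))
Extract every quantifier outward, since the variables are now distinct and don't occur free across branches:
  forall w. exists q. exists v. (H(q) | ~H(w) | F(v))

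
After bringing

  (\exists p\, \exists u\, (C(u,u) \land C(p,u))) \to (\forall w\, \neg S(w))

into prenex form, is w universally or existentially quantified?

First replace A → B with ¬A ∨ B.
  \neg (\exists p\, \exists u\, (C(u,u) \land C(p,u))) \lor (\forall w\, \neg S(w))
Drive negations inward (¬∀x A ≡ ∃x ¬A, ¬∃x A ≡ ∀x ¬A, De Morgan for ∧/∨):
  (\forall p\, \forall u\, (\neg C(u,u) \lor \neg C(p,u))) \lor (\forall w\, \neg S(w))
Pull the quantifiers to the front (each side's bound variable is not free in the other side):
  \forall p\, \forall u\, \forall w\, (\neg C(u,u) \lor \neg C(p,u) \lor \neg S(w))
The quantifier \forall w sits under an even number of negations (counting the antecedent side of each →), so it remains universal.

universal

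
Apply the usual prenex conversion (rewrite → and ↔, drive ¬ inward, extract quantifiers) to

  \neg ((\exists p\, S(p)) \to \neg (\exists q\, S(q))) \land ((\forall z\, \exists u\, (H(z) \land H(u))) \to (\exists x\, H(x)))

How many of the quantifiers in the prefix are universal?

1

Eliminate → and ↔ using ¬ and ∨.
  \neg (\neg (\exists p\, S(p)) \lor \neg (\exists q\, S(q))) \land (\neg (\forall z\, \exists u\, (H(z) \land H(u))) \lor (\exists x\, H(x)))
Drive negations inward (¬∀x A ≡ ∃x ¬A, ¬∃x A ≡ ∀x ¬A, De Morgan for ∧/∨):
  (\exists p\, S(p)) \land (\exists q\, S(q)) \land ((\exists z\, \forall u\, (\neg H(z) \lor \neg H(u))) \lor (\exists x\, H(x)))
All bound variables are already distinct, so no renaming is needed.
Extract every quantifier outward, since the variables are now distinct and don't occur free across branches:
  \exists p\, \exists q\, \exists z\, \forall u\, \exists x\, (S(p) \land S(q) \land (\neg H(z) \lor \neg H(u) \lor H(x)))
The prefix is \exists p \exists q \exists z \forall u \exists x: 1 universal, 4 existential.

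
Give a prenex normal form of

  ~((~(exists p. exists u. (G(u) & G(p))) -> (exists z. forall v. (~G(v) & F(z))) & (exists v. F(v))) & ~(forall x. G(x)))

forall p. forall u. forall z. exists v. forall v1. forall x. ((~G(u) | ~G(p)) & (G(v) | ~F(z) | ~F(v1)) | G(x))

Eliminate → and ↔ using ¬ and ∨.
  ~((~~(exists p. exists u. (G(u) & G(p))) | (exists z. forall v. (~G(v) & F(z))) & (exists v. F(v))) & ~(forall x. G(x)))
Drive negations inward (¬∀x A ≡ ∃x ¬A, ¬∃x A ≡ ∀x ¬A, De Morgan for ∧/∨):
  (forall p. forall u. (~G(u) | ~G(p))) & ((forall z. exists v. (G(v) | ~F(z))) | (forall v. ~F(v))) | (forall x. G(x))
Standardize variables apart so no two quantifiers bind the same name: v↦v1.
  (forall p. forall u. (~G(u) | ~G(p))) & ((forall z. exists v. (G(v) | ~F(z))) | (forall v1. ~F(v1))) | (forall x. G(x))
Extract every quantifier outward, since the variables are now distinct and don't occur free across branches:
  forall p. forall u. forall z. exists v. forall v1. forall x. ((~G(u) | ~G(p)) & (G(v) | ~F(z) | ~F(v1)) | G(x))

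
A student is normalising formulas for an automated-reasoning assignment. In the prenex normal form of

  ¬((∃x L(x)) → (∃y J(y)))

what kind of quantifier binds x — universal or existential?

Eliminate → and ↔ using ¬ and ∨.
  ¬(¬(∃x L(x)) ∨ (∃y J(y)))
Drive negations inward (¬∀x A ≡ ∃x ¬A, ¬∃x A ≡ ∀x ¬A, De Morgan for ∧/∨):
  (∃x L(x)) ∧ (∀y ¬J(y))
All bound variables are already distinct, so no renaming is needed.
Finally move all quantifiers to the prefix:
  ∃x ∀y (L(x) ∧ ¬J(y))
The quantifier ∃x sits under an even number of negations (counting the antecedent side of each →), so it remains existential.

existential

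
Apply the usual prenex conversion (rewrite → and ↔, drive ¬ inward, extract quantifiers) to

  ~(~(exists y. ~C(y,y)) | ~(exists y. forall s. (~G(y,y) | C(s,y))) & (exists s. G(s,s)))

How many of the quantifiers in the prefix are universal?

Drive negations inward (¬∀x A ≡ ∃x ¬A, ¬∃x A ≡ ∀x ¬A, De Morgan for ∧/∨):
  (exists y. ~C(y,y)) & ((exists y. forall s. (~G(y,y) | C(s,y))) | (forall s. ~G(s,s)))
Give each quantifier a distinct variable: y↦u1, s↦x.
  (exists y. ~C(y,y)) & ((exists u1. forall s. (~G(u1,u1) | C(s,u1))) | (forall x. ~G(x,x)))
Pull the quantifiers to the front (each side's bound variable is not free in the other side):
  exists y. exists u1. forall s. forall x. (~C(y,y) & (~G(u1,u1) | C(s,u1) | ~G(x,x)))
The prefix is exists y exists u1 forall s forall x: 2 universal, 2 existential.

2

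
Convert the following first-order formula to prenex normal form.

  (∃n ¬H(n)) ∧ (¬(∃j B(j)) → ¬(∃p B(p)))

First replace A → B with ¬A ∨ B.
  (∃n ¬H(n)) ∧ (¬¬(∃j B(j)) ∨ ¬(∃p B(p)))
Drive negations inward (¬∀x A ≡ ∃x ¬A, ¬∃x A ≡ ∀x ¬A, De Morgan for ∧/∨):
  (∃n ¬H(n)) ∧ ((∃j B(j)) ∨ (∀p ¬B(p)))
Extract every quantifier outward, since the variables are now distinct and don't occur free across branches:
  ∃n ∃j ∀p (¬H(n) ∧ (B(j) ∨ ¬B(p)))

∃n ∃j ∀p (¬H(n) ∧ (B(j) ∨ ¬B(p)))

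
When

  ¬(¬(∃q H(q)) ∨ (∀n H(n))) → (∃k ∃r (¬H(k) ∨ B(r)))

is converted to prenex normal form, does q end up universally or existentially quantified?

universal

First replace A → B with ¬A ∨ B.
  ¬¬(¬(∃q H(q)) ∨ (∀n H(n))) ∨ (∃k ∃r (¬H(k) ∨ B(r)))
Drive negations inward (¬∀x A ≡ ∃x ¬A, ¬∃x A ≡ ∀x ¬A, De Morgan for ∧/∨):
  (∀q ¬H(q)) ∨ (∀n H(n)) ∨ (∃k ∃r (¬H(k) ∨ B(r)))
All bound variables are already distinct, so no renaming is needed.
Extract every quantifier outward, since the variables are now distinct and don't occur free across branches:
  ∀q ∀n ∃k ∃r (¬H(q) ∨ H(n) ∨ ¬H(k) ∨ B(r))
The quantifier ∃q sits under an odd number of negations (counting the antecedent side of each →), so it flips to ∀q.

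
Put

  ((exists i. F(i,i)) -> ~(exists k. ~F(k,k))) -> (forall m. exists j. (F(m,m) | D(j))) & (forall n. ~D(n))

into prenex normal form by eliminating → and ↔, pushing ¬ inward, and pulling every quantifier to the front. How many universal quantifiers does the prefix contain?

Rewrite implications/biconditionals: A → B as ¬A ∨ B.
  ~(~(exists i. F(i,i)) | ~(exists k. ~F(k,k))) | (forall m. exists j. (F(m,m) | D(j))) & (forall n. ~D(n))
Push ¬ through the quantifiers and connectives to reach negation normal form:
  (exists i. F(i,i)) & (exists k. ~F(k,k)) | (forall m. exists j. (F(m,m) | D(j))) & (forall n. ~D(n))
Finally move all quantifiers to the prefix:
  exists i. exists k. forall m. exists j. forall n. (F(i,i) & ~F(k,k) | (F(m,m) | D(j)) & ~D(n))
The prefix is exists i exists k forall m exists j forall n: 2 universal, 3 existential.

2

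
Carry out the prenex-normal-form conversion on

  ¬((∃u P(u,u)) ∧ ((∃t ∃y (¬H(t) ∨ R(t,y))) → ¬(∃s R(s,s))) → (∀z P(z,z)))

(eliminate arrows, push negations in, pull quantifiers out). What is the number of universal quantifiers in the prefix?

3

First replace A → B with ¬A ∨ B.
  ¬(¬((∃u P(u,u)) ∧ (¬(∃t ∃y (¬H(t) ∨ R(t,y))) ∨ ¬(∃s R(s,s)))) ∨ (∀z P(z,z)))
Move each ¬ inward, flipping quantifiers it crosses:
  (∃u P(u,u)) ∧ ((∀t ∀y (H(t) ∧ ¬R(t,y))) ∨ (∀s ¬R(s,s))) ∧ (∃z ¬P(z,z))
All bound variables are already distinct, so no renaming is needed.
Pull the quantifiers to the front (each side's bound variable is not free in the other side):
  ∃u ∀t ∀y ∀s ∃z (P(u,u) ∧ (H(t) ∧ ¬R(t,y) ∨ ¬R(s,s)) ∧ ¬P(z,z))
The prefix is ∃u ∀t ∀y ∀s ∃z: 3 universal, 2 existential.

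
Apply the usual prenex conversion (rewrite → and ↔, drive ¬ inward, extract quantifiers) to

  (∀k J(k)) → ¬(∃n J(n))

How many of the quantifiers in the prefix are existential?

1

First replace A → B with ¬A ∨ B.
  ¬(∀k J(k)) ∨ ¬(∃n J(n))
Push ¬ through the quantifiers and connectives to reach negation normal form:
  (∃k ¬J(k)) ∨ (∀n ¬J(n))
Finally move all quantifiers to the prefix:
  ∃k ∀n (¬J(k) ∨ ¬J(n))
The prefix is ∃k ∀n: 1 universal, 1 existential.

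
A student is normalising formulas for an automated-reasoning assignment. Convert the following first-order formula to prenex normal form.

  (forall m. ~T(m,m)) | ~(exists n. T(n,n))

Push ¬ through the quantifiers and connectives to reach negation normal form:
  (forall m. ~T(m,m)) | (forall n. ~T(n,n))
Pull the quantifiers to the front (each side's bound variable is not free in the other side):
  forall m. forall n. (~T(m,m) | ~T(n,n))

forall m. forall n. (~T(m,m) | ~T(n,n))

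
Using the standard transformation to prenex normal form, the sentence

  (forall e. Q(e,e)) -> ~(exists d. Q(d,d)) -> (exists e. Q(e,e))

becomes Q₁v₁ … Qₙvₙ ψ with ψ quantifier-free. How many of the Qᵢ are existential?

3

Eliminate → and ↔ using ¬ and ∨.
  ~(forall e. Q(e,e)) | ~~(exists d. Q(d,d)) | (exists e. Q(e,e))
Drive negations inward (¬∀x A ≡ ∃x ¬A, ¬∃x A ≡ ∀x ¬A, De Morgan for ∧/∨):
  (exists e. ~Q(e,e)) | (exists d. Q(d,d)) | (exists e. Q(e,e))
Rename bound variables to avoid capture: e↦q.
  (exists e. ~Q(e,e)) | (exists d. Q(d,d)) | (exists q. Q(q,q))
Finally move all quantifiers to the prefix:
  exists e. exists d. exists q. (~Q(e,e) | Q(d,d) | Q(q,q))
The prefix is exists e exists d exists q: 0 universal, 3 existential.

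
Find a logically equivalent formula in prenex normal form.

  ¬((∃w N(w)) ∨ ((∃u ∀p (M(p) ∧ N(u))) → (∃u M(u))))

First replace A → B with ¬A ∨ B.
  ¬((∃w N(w)) ∨ ¬(∃u ∀p (M(p) ∧ N(u))) ∨ (∃u M(u)))
Push ¬ through the quantifiers and connectives to reach negation normal form:
  (∀w ¬N(w)) ∧ (∃u ∀p (M(p) ∧ N(u))) ∧ (∀u ¬M(u))
Give each quantifier a distinct variable: u↦y.
  (∀w ¬N(w)) ∧ (∃u ∀p (M(p) ∧ N(u))) ∧ (∀y ¬M(y))
Pull the quantifiers to the front (each side's bound variable is not free in the other side):
  ∀w ∃u ∀p ∀y (¬N(w) ∧ M(p) ∧ N(u) ∧ ¬M(y))

∀w ∃u ∀p ∀y (¬N(w) ∧ M(p) ∧ N(u) ∧ ¬M(y))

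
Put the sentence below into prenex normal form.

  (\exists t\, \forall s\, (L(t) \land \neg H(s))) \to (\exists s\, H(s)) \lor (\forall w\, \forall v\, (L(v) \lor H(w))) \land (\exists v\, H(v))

Rewrite implications/biconditionals: A → B as ¬A ∨ B.
  \neg (\exists t\, \forall s\, (L(t) \land \neg H(s))) \lor (\exists s\, H(s)) \lor (\forall w\, \forall v\, (L(v) \lor H(w))) \land (\exists v\, H(v))
Move each ¬ inward, flipping quantifiers it crosses:
  (\forall t\, \exists s\, (\neg L(t) \lor H(s))) \lor (\exists s\, H(s)) \lor (\forall w\, \forall v\, (L(v) \lor H(w))) \land (\exists v\, H(v))
Give each quantifier a distinct variable: s↦u1, v↦w1.
  (\forall t\, \exists s\, (\neg L(t) \lor H(s))) \lor (\exists u1\, H(u1)) \lor (\forall w\, \forall v\, (L(v) \lor H(w))) \land (\exists w1\, H(w1))
Pull the quantifiers to the front (each side's bound variable is not free in the other side):
  \forall t\, \exists s\, \exists u1\, \forall w\, \forall v\, \exists w1\, (\neg L(t) \lor H(s) \lor H(u1) \lor (L(v) \lor H(w)) \land H(w1))

\forall t\, \exists s\, \exists u1\, \forall w\, \forall v\, \exists w1\, (\neg L(t) \lor H(s) \lor H(u1) \lor (L(v) \lor H(w)) \land H(w1))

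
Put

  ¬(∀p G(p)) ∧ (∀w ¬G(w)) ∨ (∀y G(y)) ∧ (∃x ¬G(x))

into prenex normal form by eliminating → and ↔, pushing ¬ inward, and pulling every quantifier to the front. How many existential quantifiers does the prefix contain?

2

Move each ¬ inward, flipping quantifiers it crosses:
  (∃p ¬G(p)) ∧ (∀w ¬G(w)) ∨ (∀y G(y)) ∧ (∃x ¬G(x))
All bound variables are already distinct, so no renaming is needed.
Extract every quantifier outward, since the variables are now distinct and don't occur free across branches:
  ∃p ∀w ∀y ∃x (¬G(p) ∧ ¬G(w) ∨ G(y) ∧ ¬G(x))
The prefix is ∃p ∀w ∀y ∃x: 2 universal, 2 existential.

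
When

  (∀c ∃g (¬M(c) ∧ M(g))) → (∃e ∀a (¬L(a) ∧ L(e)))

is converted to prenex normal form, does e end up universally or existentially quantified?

existential

Rewrite implications/biconditionals: A → B as ¬A ∨ B.
  ¬(∀c ∃g (¬M(c) ∧ M(g))) ∨ (∃e ∀a (¬L(a) ∧ L(e)))
Drive negations inward (¬∀x A ≡ ∃x ¬A, ¬∃x A ≡ ∀x ¬A, De Morgan for ∧/∨):
  (∃c ∀g (M(c) ∨ ¬M(g))) ∨ (∃e ∀a (¬L(a) ∧ L(e)))
Pull the quantifiers to the front (each side's bound variable is not free in the other side):
  ∃c ∀g ∃e ∀a (M(c) ∨ ¬M(g) ∨ ¬L(a) ∧ L(e))
The quantifier ∃e sits under an even number of negations (counting the antecedent side of each →), so it remains existential.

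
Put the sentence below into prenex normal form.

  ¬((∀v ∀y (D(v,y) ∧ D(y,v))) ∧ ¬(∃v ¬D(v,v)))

Move each ¬ inward, flipping quantifiers it crosses:
  (∃v ∃y (¬D(v,y) ∨ ¬D(y,v))) ∨ (∃v ¬D(v,v))
Standardize variables apart so no two quantifiers bind the same name: v↦v1.
  (∃v ∃y (¬D(v,y) ∨ ¬D(y,v))) ∨ (∃v1 ¬D(v1,v1))
Pull the quantifiers to the front (each side's bound variable is not free in the other side):
  ∃v ∃y ∃v1 (¬D(v,y) ∨ ¬D(y,v) ∨ ¬D(v1,v1))

∃v ∃y ∃v1 (¬D(v,y) ∨ ¬D(y,v) ∨ ¬D(v1,v1))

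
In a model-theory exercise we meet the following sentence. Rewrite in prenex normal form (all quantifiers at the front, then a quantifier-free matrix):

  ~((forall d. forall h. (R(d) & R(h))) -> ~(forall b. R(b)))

Eliminate → and ↔ using ¬ and ∨.
  ~(~(forall d. forall h. (R(d) & R(h))) | ~(forall b. R(b)))
Drive negations inward (¬∀x A ≡ ∃x ¬A, ¬∃x A ≡ ∀x ¬A, De Morgan for ∧/∨):
  (forall d. forall h. (R(d) & R(h))) & (forall b. R(b))
All bound variables are already distinct, so no renaming is needed.
Extract every quantifier outward, since the variables are now distinct and don't occur free across branches:
  forall d. forall h. forall b. (R(d) & R(h) & R(b))

forall d. forall h. forall b. (R(d) & R(h) & R(b))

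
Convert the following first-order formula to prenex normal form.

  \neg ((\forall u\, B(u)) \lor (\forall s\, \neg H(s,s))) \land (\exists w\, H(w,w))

Push ¬ through the quantifiers and connectives to reach negation normal form:
  (\exists u\, \neg B(u)) \land (\exists s\, H(s,s)) \land (\exists w\, H(w,w))
Pull the quantifiers to the front (each side's bound variable is not free in the other side):
  \exists u\, \exists s\, \exists w\, (\neg B(u) \land H(s,s) \land H(w,w))

\exists u\, \exists s\, \exists w\, (\neg B(u) \land H(s,s) \land H(w,w))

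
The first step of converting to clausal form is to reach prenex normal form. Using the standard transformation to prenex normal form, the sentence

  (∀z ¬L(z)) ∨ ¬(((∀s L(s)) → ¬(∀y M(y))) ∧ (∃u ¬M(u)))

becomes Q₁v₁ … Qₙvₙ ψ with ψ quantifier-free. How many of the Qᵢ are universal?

First replace A → B with ¬A ∨ B.
  (∀z ¬L(z)) ∨ ¬((¬(∀s L(s)) ∨ ¬(∀y M(y))) ∧ (∃u ¬M(u)))
Drive negations inward (¬∀x A ≡ ∃x ¬A, ¬∃x A ≡ ∀x ¬A, De Morgan for ∧/∨):
  (∀z ¬L(z)) ∨ (∀s L(s)) ∧ (∀y M(y)) ∨ (∀u M(u))
Finally move all quantifiers to the prefix:
  ∀z ∀s ∀y ∀u (¬L(z) ∨ L(s) ∧ M(y) ∨ M(u))
The prefix is ∀z ∀s ∀y ∀u: 4 universal, 0 existential.

4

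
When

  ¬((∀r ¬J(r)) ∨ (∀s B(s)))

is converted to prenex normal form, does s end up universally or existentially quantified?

existential

Move each ¬ inward, flipping quantifiers it crosses:
  (∃r J(r)) ∧ (∃s ¬B(s))
Pull the quantifiers to the front (each side's bound variable is not free in the other side):
  ∃r ∃s (J(r) ∧ ¬B(s))
The quantifier ∀s sits under an odd number of negations, so it flips to ∃s.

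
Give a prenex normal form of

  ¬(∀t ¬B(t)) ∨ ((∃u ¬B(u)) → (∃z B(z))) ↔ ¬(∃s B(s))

∀t ∃u ∀z ∀s ∃u1 ∃y ∀z1 ∃c ((¬B(t) ∧ ¬B(u) ∧ ¬B(z) ∨ ¬B(s)) ∧ (B(u1) ∨ B(y) ∨ B(z1) ∨ B(c)))

Rewrite implications/biconditionals: A → B as ¬A ∨ B; A ↔ B as (¬A ∨ B) ∧ (¬B ∨ A).
  (¬(¬(∀t ¬B(t)) ∨ ¬(∃u ¬B(u)) ∨ (∃z B(z))) ∨ ¬(∃s B(s))) ∧ (¬¬(∃s B(s)) ∨ ¬(∀t ¬B(t)) ∨ ¬(∃u ¬B(u)) ∨ (∃z B(z)))
Move each ¬ inward, flipping quantifiers it crosses:
  ((∀t ¬B(t)) ∧ (∃u ¬B(u)) ∧ (∀z ¬B(z)) ∨ (∀s ¬B(s))) ∧ ((∃s B(s)) ∨ (∃t B(t)) ∨ (∀u B(u)) ∨ (∃z B(z)))
Rename bound variables to avoid capture: s↦u1, t↦y, u↦z1, z↦c.
  ((∀t ¬B(t)) ∧ (∃u ¬B(u)) ∧ (∀z ¬B(z)) ∨ (∀s ¬B(s))) ∧ ((∃u1 B(u1)) ∨ (∃y B(y)) ∨ (∀z1 B(z1)) ∨ (∃c B(c)))
Finally move all quantifiers to the prefix:
  ∀t ∃u ∀z ∀s ∃u1 ∃y ∀z1 ∃c ((¬B(t) ∧ ¬B(u) ∧ ¬B(z) ∨ ¬B(s)) ∧ (B(u1) ∨ B(y) ∨ B(z1) ∨ B(c)))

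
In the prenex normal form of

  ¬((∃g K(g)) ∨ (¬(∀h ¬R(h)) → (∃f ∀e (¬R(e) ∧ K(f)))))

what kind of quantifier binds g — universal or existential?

universal

Eliminate → and ↔ using ¬ and ∨.
  ¬((∃g K(g)) ∨ ¬¬(∀h ¬R(h)) ∨ (∃f ∀e (¬R(e) ∧ K(f))))
Move each ¬ inward, flipping quantifiers it crosses:
  (∀g ¬K(g)) ∧ (∃h R(h)) ∧ (∀f ∃e (R(e) ∨ ¬K(f)))
All bound variables are already distinct, so no renaming is needed.
Pull the quantifiers to the front (each side's bound variable is not free in the other side):
  ∀g ∃h ∀f ∃e (¬K(g) ∧ R(h) ∧ (R(e) ∨ ¬K(f)))
The quantifier ∃g sits under an odd number of negations (counting the antecedent side of each →), so it flips to ∀g.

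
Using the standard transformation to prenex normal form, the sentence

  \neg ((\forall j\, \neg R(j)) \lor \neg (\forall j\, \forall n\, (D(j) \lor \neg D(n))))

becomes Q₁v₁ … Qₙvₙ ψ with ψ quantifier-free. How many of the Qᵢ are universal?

Push ¬ through the quantifiers and connectives to reach negation normal form:
  (\exists j\, R(j)) \land (\forall j\, \forall n\, (D(j) \lor \neg D(n)))
Give each quantifier a distinct variable: j↦u.
  (\exists j\, R(j)) \land (\forall u\, \forall n\, (D(u) \lor \neg D(n)))
Finally move all quantifiers to the prefix:
  \exists j\, \forall u\, \forall n\, (R(j) \land (D(u) \lor \neg D(n)))
The prefix is \exists j \forall u \forall n: 2 universal, 1 existential.

2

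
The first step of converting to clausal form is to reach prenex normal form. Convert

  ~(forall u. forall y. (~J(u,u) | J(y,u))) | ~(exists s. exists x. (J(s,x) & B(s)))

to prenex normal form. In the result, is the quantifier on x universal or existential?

Move each ¬ inward, flipping quantifiers it crosses:
  (exists u. exists y. (J(u,u) & ~J(y,u))) | (forall s. forall x. (~J(s,x) | ~B(s)))
Finally move all quantifiers to the prefix:
  exists u. exists y. forall s. forall x. (J(u,u) & ~J(y,u) | ~J(s,x) | ~B(s))
The quantifier exists x sits under an odd number of negations, so it flips to forall x.

universal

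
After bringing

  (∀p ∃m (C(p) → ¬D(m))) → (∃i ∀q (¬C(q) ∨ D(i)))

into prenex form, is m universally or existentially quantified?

First replace A → B with ¬A ∨ B.
  ¬(∀p ∃m (¬C(p) ∨ ¬D(m))) ∨ (∃i ∀q (¬C(q) ∨ D(i)))
Push ¬ through the quantifiers and connectives to reach negation normal form:
  (∃p ∀m (C(p) ∧ D(m))) ∨ (∃i ∀q (¬C(q) ∨ D(i)))
All bound variables are already distinct, so no renaming is needed.
Pull the quantifiers to the front (each side's bound variable is not free in the other side):
  ∃p ∀m ∃i ∀q (C(p) ∧ D(m) ∨ ¬C(q) ∨ D(i))
The quantifier ∃m sits under an odd number of negations (counting the antecedent side of each →), so it flips to ∀m.

universal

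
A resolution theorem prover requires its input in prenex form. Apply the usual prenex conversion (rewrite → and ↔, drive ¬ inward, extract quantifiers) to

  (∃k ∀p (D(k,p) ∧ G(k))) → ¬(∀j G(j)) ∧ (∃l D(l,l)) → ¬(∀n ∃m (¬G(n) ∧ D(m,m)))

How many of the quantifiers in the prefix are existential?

Rewrite implications/biconditionals: A → B as ¬A ∨ B.
  ¬(∃k ∀p (D(k,p) ∧ G(k))) ∨ ¬(¬(∀j G(j)) ∧ (∃l D(l,l))) ∨ ¬(∀n ∃m (¬G(n) ∧ D(m,m)))
Drive negations inward (¬∀x A ≡ ∃x ¬A, ¬∃x A ≡ ∀x ¬A, De Morgan for ∧/∨):
  (∀k ∃p (¬D(k,p) ∨ ¬G(k))) ∨ (∀j G(j)) ∨ (∀l ¬D(l,l)) ∨ (∃n ∀m (G(n) ∨ ¬D(m,m)))
All bound variables are already distinct, so no renaming is needed.
Extract every quantifier outward, since the variables are now distinct and don't occur free across branches:
  ∀k ∃p ∀j ∀l ∃n ∀m (¬D(k,p) ∨ ¬G(k) ∨ G(j) ∨ ¬D(l,l) ∨ G(n) ∨ ¬D(m,m))
The prefix is ∀k ∃p ∀j ∀l ∃n ∀m: 4 universal, 2 existential.

2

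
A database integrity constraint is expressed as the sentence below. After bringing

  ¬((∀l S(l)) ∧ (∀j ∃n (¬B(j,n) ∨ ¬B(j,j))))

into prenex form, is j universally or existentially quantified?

Drive negations inward (¬∀x A ≡ ∃x ¬A, ¬∃x A ≡ ∀x ¬A, De Morgan for ∧/∨):
  (∃l ¬S(l)) ∨ (∃j ∀n (B(j,n) ∧ B(j,j)))
Finally move all quantifiers to the prefix:
  ∃l ∃j ∀n (¬S(l) ∨ B(j,n) ∧ B(j,j))
The quantifier ∀j sits under an odd number of negations, so it flips to ∃j.

existential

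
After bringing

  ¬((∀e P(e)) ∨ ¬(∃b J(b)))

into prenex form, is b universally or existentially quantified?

Push ¬ through the quantifiers and connectives to reach negation normal form:
  (∃e ¬P(e)) ∧ (∃b J(b))
All bound variables are already distinct, so no renaming is needed.
Finally move all quantifiers to the prefix:
  ∃e ∃b (¬P(e) ∧ J(b))
The quantifier ∃b sits under an even number of negations, so it remains existential.

existential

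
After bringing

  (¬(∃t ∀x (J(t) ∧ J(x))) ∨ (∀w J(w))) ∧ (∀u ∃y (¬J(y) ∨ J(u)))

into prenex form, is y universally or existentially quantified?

existential

Drive negations inward (¬∀x A ≡ ∃x ¬A, ¬∃x A ≡ ∀x ¬A, De Morgan for ∧/∨):
  ((∀t ∃x (¬J(t) ∨ ¬J(x))) ∨ (∀w J(w))) ∧ (∀u ∃y (¬J(y) ∨ J(u)))
Finally move all quantifiers to the prefix:
  ∀t ∃x ∀w ∀u ∃y ((¬J(t) ∨ ¬J(x) ∨ J(w)) ∧ (¬J(y) ∨ J(u)))
The quantifier ∃y sits under an even number of negations, so it remains existential.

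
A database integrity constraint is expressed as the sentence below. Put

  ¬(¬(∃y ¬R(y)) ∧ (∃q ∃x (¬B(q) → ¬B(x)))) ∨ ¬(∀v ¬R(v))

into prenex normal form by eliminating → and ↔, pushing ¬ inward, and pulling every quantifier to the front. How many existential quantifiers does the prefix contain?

2

Eliminate → and ↔ using ¬ and ∨.
  ¬(¬(∃y ¬R(y)) ∧ (∃q ∃x (¬¬B(q) ∨ ¬B(x)))) ∨ ¬(∀v ¬R(v))
Drive negations inward (¬∀x A ≡ ∃x ¬A, ¬∃x A ≡ ∀x ¬A, De Morgan for ∧/∨):
  (∃y ¬R(y)) ∨ (∀q ∀x (¬B(q) ∧ B(x))) ∨ (∃v R(v))
All bound variables are already distinct, so no renaming is needed.
Pull the quantifiers to the front (each side's bound variable is not free in the other side):
  ∃y ∀q ∀x ∃v (¬R(y) ∨ ¬B(q) ∧ B(x) ∨ R(v))
The prefix is ∃y ∀q ∀x ∃v: 2 universal, 2 existential.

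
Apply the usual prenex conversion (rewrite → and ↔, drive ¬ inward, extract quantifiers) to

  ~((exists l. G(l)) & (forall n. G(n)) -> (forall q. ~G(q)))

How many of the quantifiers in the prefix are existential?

2

First replace A → B with ¬A ∨ B.
  ~(~((exists l. G(l)) & (forall n. G(n))) | (forall q. ~G(q)))
Drive negations inward (¬∀x A ≡ ∃x ¬A, ¬∃x A ≡ ∀x ¬A, De Morgan for ∧/∨):
  (exists l. G(l)) & (forall n. G(n)) & (exists q. G(q))
All bound variables are already distinct, so no renaming is needed.
Extract every quantifier outward, since the variables are now distinct and don't occur free across branches:
  exists l. forall n. exists q. (G(l) & G(n) & G(q))
The prefix is exists l forall n exists q: 1 universal, 2 existential.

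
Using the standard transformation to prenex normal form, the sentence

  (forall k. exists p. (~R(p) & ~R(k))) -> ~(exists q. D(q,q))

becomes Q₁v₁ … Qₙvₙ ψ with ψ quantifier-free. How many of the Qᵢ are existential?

1

First replace A → B with ¬A ∨ B.
  ~(forall k. exists p. (~R(p) & ~R(k))) | ~(exists q. D(q,q))
Move each ¬ inward, flipping quantifiers it crosses:
  (exists k. forall p. (R(p) | R(k))) | (forall q. ~D(q,q))
Extract every quantifier outward, since the variables are now distinct and don't occur free across branches:
  exists k. forall p. forall q. (R(p) | R(k) | ~D(q,q))
The prefix is exists k forall p forall q: 2 universal, 1 existential.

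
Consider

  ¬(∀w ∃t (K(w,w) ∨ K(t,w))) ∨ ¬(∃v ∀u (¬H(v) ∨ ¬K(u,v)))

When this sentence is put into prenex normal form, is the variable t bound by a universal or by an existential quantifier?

universal

Move each ¬ inward, flipping quantifiers it crosses:
  (∃w ∀t (¬K(w,w) ∧ ¬K(t,w))) ∨ (∀v ∃u (H(v) ∧ K(u,v)))
All bound variables are already distinct, so no renaming is needed.
Pull the quantifiers to the front (each side's bound variable is not free in the other side):
  ∃w ∀t ∀v ∃u (¬K(w,w) ∧ ¬K(t,w) ∨ H(v) ∧ K(u,v))
The quantifier ∃t sits under an odd number of negations, so it flips to ∀t.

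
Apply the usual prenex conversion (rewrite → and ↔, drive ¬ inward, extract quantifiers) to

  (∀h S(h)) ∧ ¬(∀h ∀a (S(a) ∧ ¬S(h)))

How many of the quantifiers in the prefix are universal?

1

Move each ¬ inward, flipping quantifiers it crosses:
  (∀h S(h)) ∧ (∃h ∃a (¬S(a) ∨ S(h)))
Rename bound variables to avoid capture: h↦c.
  (∀h S(h)) ∧ (∃c ∃a (¬S(a) ∨ S(c)))
Pull the quantifiers to the front (each side's bound variable is not free in the other side):
  ∀h ∃c ∃a (S(h) ∧ (¬S(a) ∨ S(c)))
The prefix is ∀h ∃c ∃a: 1 universal, 2 existential.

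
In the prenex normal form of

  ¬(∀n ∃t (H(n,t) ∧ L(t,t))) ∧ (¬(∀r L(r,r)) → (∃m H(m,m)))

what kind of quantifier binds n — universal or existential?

Eliminate → and ↔ using ¬ and ∨.
  ¬(∀n ∃t (H(n,t) ∧ L(t,t))) ∧ (¬¬(∀r L(r,r)) ∨ (∃m H(m,m)))
Drive negations inward (¬∀x A ≡ ∃x ¬A, ¬∃x A ≡ ∀x ¬A, De Morgan for ∧/∨):
  (∃n ∀t (¬H(n,t) ∨ ¬L(t,t))) ∧ ((∀r L(r,r)) ∨ (∃m H(m,m)))
Pull the quantifiers to the front (each side's bound variable is not free in the other side):
  ∃n ∀t ∀r ∃m ((¬H(n,t) ∨ ¬L(t,t)) ∧ (L(r,r) ∨ H(m,m)))
The quantifier ∀n sits under an odd number of negations (counting the antecedent side of each →), so it flips to ∃n.

existential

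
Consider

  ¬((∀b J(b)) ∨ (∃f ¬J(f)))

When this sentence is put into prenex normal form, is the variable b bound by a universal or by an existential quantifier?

existential

Drive negations inward (¬∀x A ≡ ∃x ¬A, ¬∃x A ≡ ∀x ¬A, De Morgan for ∧/∨):
  (∃b ¬J(b)) ∧ (∀f J(f))
All bound variables are already distinct, so no renaming is needed.
Pull the quantifiers to the front (each side's bound variable is not free in the other side):
  ∃b ∀f (¬J(b) ∧ J(f))
The quantifier ∀b sits under an odd number of negations, so it flips to ∃b.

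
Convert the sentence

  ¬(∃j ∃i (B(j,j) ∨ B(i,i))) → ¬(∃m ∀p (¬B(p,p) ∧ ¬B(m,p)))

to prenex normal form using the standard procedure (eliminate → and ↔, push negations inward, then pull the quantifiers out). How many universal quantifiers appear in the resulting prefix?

1

Rewrite implications/biconditionals: A → B as ¬A ∨ B.
  ¬¬(∃j ∃i (B(j,j) ∨ B(i,i))) ∨ ¬(∃m ∀p (¬B(p,p) ∧ ¬B(m,p)))
Move each ¬ inward, flipping quantifiers it crosses:
  (∃j ∃i (B(j,j) ∨ B(i,i))) ∨ (∀m ∃p (B(p,p) ∨ B(m,p)))
All bound variables are already distinct, so no renaming is needed.
Finally move all quantifiers to the prefix:
  ∃j ∃i ∀m ∃p (B(j,j) ∨ B(i,i) ∨ B(p,p) ∨ B(m,p))
The prefix is ∃j ∃i ∀m ∃p: 1 universal, 3 existential.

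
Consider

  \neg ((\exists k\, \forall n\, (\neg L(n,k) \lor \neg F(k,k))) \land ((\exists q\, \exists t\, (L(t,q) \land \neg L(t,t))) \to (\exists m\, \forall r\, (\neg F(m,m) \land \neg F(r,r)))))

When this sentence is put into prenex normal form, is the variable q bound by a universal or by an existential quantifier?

existential

Eliminate → and ↔ using ¬ and ∨.
  \neg ((\exists k\, \forall n\, (\neg L(n,k) \lor \neg F(k,k))) \land (\neg (\exists q\, \exists t\, (L(t,q) \land \neg L(t,t))) \lor (\exists m\, \forall r\, (\neg F(m,m) \land \neg F(r,r)))))
Push ¬ through the quantifiers and connectives to reach negation normal form:
  (\forall k\, \exists n\, (L(n,k) \land F(k,k))) \lor (\exists q\, \exists t\, (L(t,q) \land \neg L(t,t))) \land (\forall m\, \exists r\, (F(m,m) \lor F(r,r)))
All bound variables are already distinct, so no renaming is needed.
Pull the quantifiers to the front (each side's bound variable is not free in the other side):
  \forall k\, \exists n\, \exists q\, \exists t\, \forall m\, \exists r\, (L(n,k) \land F(k,k) \lor L(t,q) \land \neg L(t,t) \land (F(m,m) \lor F(r,r)))
The quantifier \exists q sits under an even number of negations (counting the antecedent side of each →), so it remains existential.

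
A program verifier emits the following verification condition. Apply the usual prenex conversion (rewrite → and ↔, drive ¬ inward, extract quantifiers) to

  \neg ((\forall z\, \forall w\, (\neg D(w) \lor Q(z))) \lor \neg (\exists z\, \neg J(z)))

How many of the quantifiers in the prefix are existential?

Drive negations inward (¬∀x A ≡ ∃x ¬A, ¬∃x A ≡ ∀x ¬A, De Morgan for ∧/∨):
  (\exists z\, \exists w\, (D(w) \land \neg Q(z))) \land (\exists z\, \neg J(z))
Give each quantifier a distinct variable: z↦b.
  (\exists z\, \exists w\, (D(w) \land \neg Q(z))) \land (\exists b\, \neg J(b))
Finally move all quantifiers to the prefix:
  \exists z\, \exists w\, \exists b\, (D(w) \land \neg Q(z) \land \neg J(b))
The prefix is \exists z \exists w \exists b: 0 universal, 3 existential.

3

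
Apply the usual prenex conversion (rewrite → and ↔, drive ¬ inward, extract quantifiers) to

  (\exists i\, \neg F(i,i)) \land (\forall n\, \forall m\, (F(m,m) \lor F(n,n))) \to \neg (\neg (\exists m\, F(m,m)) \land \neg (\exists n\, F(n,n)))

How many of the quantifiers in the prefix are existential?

4

Eliminate → and ↔ using ¬ and ∨.
  \neg ((\exists i\, \neg F(i,i)) \land (\forall n\, \forall m\, (F(m,m) \lor F(n,n)))) \lor \neg (\neg (\exists m\, F(m,m)) \land \neg (\exists n\, F(n,n)))
Drive negations inward (¬∀x A ≡ ∃x ¬A, ¬∃x A ≡ ∀x ¬A, De Morgan for ∧/∨):
  (\forall i\, F(i,i)) \lor (\exists n\, \exists m\, (\neg F(m,m) \land \neg F(n,n))) \lor (\exists m\, F(m,m)) \lor (\exists n\, F(n,n))
Standardize variables apart so no two quantifiers bind the same name: m↦z1, n↦v1.
  (\forall i\, F(i,i)) \lor (\exists n\, \exists m\, (\neg F(m,m) \land \neg F(n,n))) \lor (\exists z1\, F(z1,z1)) \lor (\exists v1\, F(v1,v1))
Pull the quantifiers to the front (each side's bound variable is not free in the other side):
  \forall i\, \exists n\, \exists m\, \exists z1\, \exists v1\, (F(i,i) \lor \neg F(m,m) \land \neg F(n,n) \lor F(z1,z1) \lor F(v1,v1))
The prefix is \forall i \exists n \exists m \exists z1 \exists v1: 1 universal, 4 existential.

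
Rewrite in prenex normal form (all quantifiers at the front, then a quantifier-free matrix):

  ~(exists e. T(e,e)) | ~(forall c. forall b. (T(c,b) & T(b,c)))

forall e. exists c. exists b. (~T(e,e) | ~T(c,b) | ~T(b,c))

Push ¬ through the quantifiers and connectives to reach negation normal form:
  (forall e. ~T(e,e)) | (exists c. exists b. (~T(c,b) | ~T(b,c)))
All bound variables are already distinct, so no renaming is needed.
Extract every quantifier outward, since the variables are now distinct and don't occur free across branches:
  forall e. exists c. exists b. (~T(e,e) | ~T(c,b) | ~T(b,c))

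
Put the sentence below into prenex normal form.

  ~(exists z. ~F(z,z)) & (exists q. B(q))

Push ¬ through the quantifiers and connectives to reach negation normal form:
  (forall z. F(z,z)) & (exists q. B(q))
Finally move all quantifiers to the prefix:
  forall z. exists q. (F(z,z) & B(q))

forall z. exists q. (F(z,z) & B(q))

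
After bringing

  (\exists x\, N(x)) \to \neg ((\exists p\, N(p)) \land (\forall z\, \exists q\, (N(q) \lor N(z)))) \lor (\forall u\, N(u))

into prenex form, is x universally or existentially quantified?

Eliminate → and ↔ using ¬ and ∨.
  \neg (\exists x\, N(x)) \lor \neg ((\exists p\, N(p)) \land (\forall z\, \exists q\, (N(q) \lor N(z)))) \lor (\forall u\, N(u))
Move each ¬ inward, flipping quantifiers it crosses:
  (\forall x\, \neg N(x)) \lor (\forall p\, \neg N(p)) \lor (\exists z\, \forall q\, (\neg N(q) \land \neg N(z))) \lor (\forall u\, N(u))
Extract every quantifier outward, since the variables are now distinct and don't occur free across branches:
  \forall x\, \forall p\, \exists z\, \forall q\, \forall u\, (\neg N(x) \lor \neg N(p) \lor \neg N(q) \land \neg N(z) \lor N(u))
The quantifier \exists x sits under an odd number of negations (counting the antecedent side of each →), so it flips to \forall x.

universal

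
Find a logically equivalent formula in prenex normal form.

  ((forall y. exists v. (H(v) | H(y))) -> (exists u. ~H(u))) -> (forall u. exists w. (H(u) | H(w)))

Eliminate → and ↔ using ¬ and ∨.
  ~(~(forall y. exists v. (H(v) | H(y))) | (exists u. ~H(u))) | (forall u. exists w. (H(u) | H(w)))
Drive negations inward (¬∀x A ≡ ∃x ¬A, ¬∃x A ≡ ∀x ¬A, De Morgan for ∧/∨):
  (forall y. exists v. (H(v) | H(y))) & (forall u. H(u)) | (forall u. exists w. (H(u) | H(w)))
Give each quantifier a distinct variable: u↦z.
  (forall y. exists v. (H(v) | H(y))) & (forall u. H(u)) | (forall z. exists w. (H(z) | H(w)))
Pull the quantifiers to the front (each side's bound variable is not free in the other side):
  forall y. exists v. forall u. forall z. exists w. ((H(v) | H(y)) & H(u) | H(z) | H(w))

forall y. exists v. forall u. forall z. exists w. ((H(v) | H(y)) & H(u) | H(z) | H(w))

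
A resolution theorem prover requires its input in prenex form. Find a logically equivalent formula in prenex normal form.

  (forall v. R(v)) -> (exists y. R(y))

exists v. exists y. (~R(v) | R(y))

Rewrite implications/biconditionals: A → B as ¬A ∨ B.
  ~(forall v. R(v)) | (exists y. R(y))
Drive negations inward (¬∀x A ≡ ∃x ¬A, ¬∃x A ≡ ∀x ¬A, De Morgan for ∧/∨):
  (exists v. ~R(v)) | (exists y. R(y))
Pull the quantifiers to the front (each side's bound variable is not free in the other side):
  exists v. exists y. (~R(v) | R(y))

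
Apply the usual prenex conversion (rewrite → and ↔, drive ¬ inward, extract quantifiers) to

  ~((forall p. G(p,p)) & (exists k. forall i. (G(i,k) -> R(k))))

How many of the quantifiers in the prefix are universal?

First replace A → B with ¬A ∨ B.
  ~((forall p. G(p,p)) & (exists k. forall i. (~G(i,k) | R(k))))
Drive negations inward (¬∀x A ≡ ∃x ¬A, ¬∃x A ≡ ∀x ¬A, De Morgan for ∧/∨):
  (exists p. ~G(p,p)) | (forall k. exists i. (G(i,k) & ~R(k)))
All bound variables are already distinct, so no renaming is needed.
Extract every quantifier outward, since the variables are now distinct and don't occur free across branches:
  exists p. forall k. exists i. (~G(p,p) | G(i,k) & ~R(k))
The prefix is exists p forall k exists i: 1 universal, 2 existential.

1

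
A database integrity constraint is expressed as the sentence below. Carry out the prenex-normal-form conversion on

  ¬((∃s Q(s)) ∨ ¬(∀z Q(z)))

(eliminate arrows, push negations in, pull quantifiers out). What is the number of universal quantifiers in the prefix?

2

Drive negations inward (¬∀x A ≡ ∃x ¬A, ¬∃x A ≡ ∀x ¬A, De Morgan for ∧/∨):
  (∀s ¬Q(s)) ∧ (∀z Q(z))
All bound variables are already distinct, so no renaming is needed.
Extract every quantifier outward, since the variables are now distinct and don't occur free across branches:
  ∀s ∀z (¬Q(s) ∧ Q(z))
The prefix is ∀s ∀z: 2 universal, 0 existential.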